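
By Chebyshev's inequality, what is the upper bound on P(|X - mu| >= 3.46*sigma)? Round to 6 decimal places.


P <= 1/k^2
k^2 = 3.46^2 = 11.9716
1/k^2 = 1 / 11.9716 ≈ 0.08353102

0.083531


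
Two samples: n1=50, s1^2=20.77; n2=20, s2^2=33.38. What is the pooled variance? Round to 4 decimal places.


sp^2 = ((n1-1)*s1^2 + (n2-1)*s2^2)/(n1+n2-2)
(n1-1)*s1^2 = 49 * 20.77 = 1017.73
(n2-1)*s2^2 = 19 * 33.38 = 634.22
numerator = 1017.73 + 634.22 = 1651.95
n1+n2-2 = 68
sp^2 = 1651.95 / 68 = 33039/1360 ≈ 24.293382

24.2934


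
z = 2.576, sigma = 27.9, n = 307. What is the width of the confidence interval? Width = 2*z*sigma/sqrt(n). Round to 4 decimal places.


width = 2*z*sigma/sqrt(n)
2*z*sigma = 2 * 2.576 * 27.9 = 143.7408
sqrt(307) ≈ 17.521415
width = 143.7408 / 17.521415 ≈ 8.203721

8.2037


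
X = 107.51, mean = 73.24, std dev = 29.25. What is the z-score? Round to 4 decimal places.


z = (X - mu) / sigma
X - mu = 107.51 - 73.24 = 34.27
z = 34.27 / 29.25 = 3427/2925 ≈ 1.171624

1.1716


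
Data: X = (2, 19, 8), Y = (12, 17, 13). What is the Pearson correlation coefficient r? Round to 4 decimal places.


r = sum((xi-xbar)(yi-ybar)) / sqrt(sum((xi-xbar)^2) * sum((yi-ybar)^2))
n = 3, xbar = 29/3 ≈ 9.666667, ybar = 42/3 = 14
Sxy = sum((xi-xbar)(yi-ybar)) = 45
Sxx = sum((xi-xbar)^2) = 446/3 ≈ 148.666667
Syy = sum((yi-ybar)^2) = 14
sqrt(Sxx*Syy) ≈ 45.621632
r = Sxy / sqrt(Sxx*Syy) = 45 / 45.621632 ≈ 0.986374

0.9864


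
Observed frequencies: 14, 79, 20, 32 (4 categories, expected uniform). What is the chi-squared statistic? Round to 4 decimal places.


chi2 = sum((O-E)^2/E), E = total/4
total = 145, E = 145/4 = 36.25
(14 - 36.25)^2 / 36.25 = 495.0625 / 36.25 = 7921/580 ≈ 13.656897
(79 - 36.25)^2 / 36.25 = 1827.5625 / 36.25 = 29241/580 ≈ 50.415517
(20 - 36.25)^2 / 36.25 = 264.0625 / 36.25 = 845/116 ≈ 7.284483
(32 - 36.25)^2 / 36.25 = 18.0625 / 36.25 = 289/580 ≈ 0.498276
chi2 = 10419/145 ≈ 71.855172

71.8552


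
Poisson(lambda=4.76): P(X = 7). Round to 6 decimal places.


P = e^(-lam) * lam^k / k!
e^(-4.76) ≈ 0.008565609
lam^k = 4.76^7 ≈ 55366.703805
k! = 7! = 5040
P = 0.008565609 * 55366.703805 / 5040 ≈ 0.094097

0.094097


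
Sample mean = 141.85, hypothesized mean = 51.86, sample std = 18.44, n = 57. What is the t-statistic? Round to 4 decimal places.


t = (xbar - mu0) / (s/sqrt(n))
xbar - mu0 = 141.85 - 51.86 = 89.99
sqrt(57) ≈ 7.54983444
s/sqrt(n) = 18.44 / 7.54983444 ≈ 2.44243767
t = 89.99 / 2.44243767 ≈ 36.844338

36.8443


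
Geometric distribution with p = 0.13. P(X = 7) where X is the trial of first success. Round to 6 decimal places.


P = (1-p)^(k-1) * p
(1-p)^(k-1) = 0.87^6 ≈ 0.4336262
P = 0.4336262 * 0.13 ≈ 0.05637141

0.056371


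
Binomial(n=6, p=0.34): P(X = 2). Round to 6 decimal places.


P = C(n,k) * p^k * (1-p)^(n-k)
C(6,2) = 15
p^k = 0.34^2 = 0.1156
(1-p)^(n-k) = 0.66^4 ≈ 0.1897474
P = 15 * 0.1156 * 0.1897474 ≈ 0.329022

0.329022


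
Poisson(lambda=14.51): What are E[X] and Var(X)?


E[X] = Var(X) = lambda = 14.51

14.51, 14.51


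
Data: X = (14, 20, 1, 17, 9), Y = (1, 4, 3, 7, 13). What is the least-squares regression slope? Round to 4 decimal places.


b = sum((xi-xbar)(yi-ybar)) / sum((xi-xbar)^2)
n = 5, xbar = 61/5 = 12.2, ybar = 28/5 = 5.6
Sxy = sum((xi-xbar)(yi-ybar)) = -8.6
Sxx = sum((xi-xbar)^2) = 222.8
b = Sxy / Sxx = -43/1114 ≈ -0.038600

-0.0386


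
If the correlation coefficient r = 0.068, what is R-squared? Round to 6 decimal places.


R^2 = r^2 = (0.068)^2 = 0.004624

0.004624


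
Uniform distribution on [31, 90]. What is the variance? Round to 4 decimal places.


Var = (b-a)^2 / 12
(b-a)^2 = (90 - 31)^2 = 3481
Var = 3481/12 ≈ 290.083333

290.0833


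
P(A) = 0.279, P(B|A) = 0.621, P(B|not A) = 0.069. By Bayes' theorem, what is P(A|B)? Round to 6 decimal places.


P(A|B) = P(B|A)*P(A) / P(B), P(B) = P(B|A)*P(A) + P(B|not A)*P(not A)
P(B|A)*P(A) = 0.621 * 0.279 = 0.173259
P(B|not A)*P(not A) = 0.069 * 0.721 = 0.049749
P(B) = 0.173259 + 0.049749 = 0.223008
P(A|B) = 0.173259 / 0.223008 = 2511/3232 ≈ 0.77691832

0.776918


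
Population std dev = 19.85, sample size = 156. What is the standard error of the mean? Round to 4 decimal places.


SE = sigma / sqrt(n)
sqrt(156) ≈ 12.489996
SE = 19.85 / 12.489996 ≈ 1.589272

1.5893


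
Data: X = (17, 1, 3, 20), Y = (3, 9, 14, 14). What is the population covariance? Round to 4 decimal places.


Cov = (1/n)*sum((xi-xbar)(yi-ybar))
n = 4, xbar = 41/4 = 10.25, ybar = 40/4 = 10
sum((xi-xbar)(yi-ybar)) = -28
Cov = -28 / 4 = -7

-7.0000


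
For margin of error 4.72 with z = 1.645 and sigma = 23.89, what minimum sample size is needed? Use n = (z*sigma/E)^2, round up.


z*sigma/E = 1.645 * 23.89 / 4.72 ≈ 8.326070
(z*sigma/E)^2 ≈ 69.323440
round up: n = 70

70


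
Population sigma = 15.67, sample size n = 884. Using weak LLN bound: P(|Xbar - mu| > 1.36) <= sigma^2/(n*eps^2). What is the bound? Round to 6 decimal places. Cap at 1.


bound = min(1, sigma^2/(n*eps^2))
sigma^2 = 15.67^2 = 245.5489
n*eps^2 = 884 * 1.36^2 = 884 * 1.8496 = 1635.0464
sigma^2/(n*eps^2) = 245.5489 / 1635.0464 ≈ 0.15017855

0.150179


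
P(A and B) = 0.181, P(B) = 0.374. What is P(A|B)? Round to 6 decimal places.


P(A|B) = P(A and B) / P(B) = 0.181 / 0.374 = 181/374 ≈ 0.48395722

0.483957


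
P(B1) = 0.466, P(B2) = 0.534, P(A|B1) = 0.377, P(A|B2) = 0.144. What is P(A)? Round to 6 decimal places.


P(A) = P(A|B1)*P(B1) + P(A|B2)*P(B2)
P(A|B1)*P(B1) = 0.377 * 0.466 = 0.175682
P(A|B2)*P(B2) = 0.144 * 0.534 = 0.076896
P(A) = 0.175682 + 0.076896 = 0.252578

0.252578


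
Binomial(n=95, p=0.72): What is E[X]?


E[X] = n*p = 95 * 0.72 = 68.4

68.4


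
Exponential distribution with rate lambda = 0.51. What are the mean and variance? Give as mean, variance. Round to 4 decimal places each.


mean = 1/lam, var = 1/lam^2
mean = 1 / 0.51 = 100/51 ≈ 1.960784
lam^2 = 0.51^2 = 0.2601
var = 1 / 0.2601 = 10000/2601 ≈ 3.844675

1.9608, 3.8447


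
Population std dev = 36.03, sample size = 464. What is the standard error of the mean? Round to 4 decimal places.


SE = sigma / sqrt(n)
sqrt(464) ≈ 21.540659
SE = 36.03 / 21.540659 ≈ 1.672651

1.6727


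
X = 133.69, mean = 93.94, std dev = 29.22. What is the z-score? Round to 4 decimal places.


z = (X - mu) / sigma
X - mu = 133.69 - 93.94 = 39.75
z = 39.75 / 29.22 = 1325/974 ≈ 1.360370

1.3604


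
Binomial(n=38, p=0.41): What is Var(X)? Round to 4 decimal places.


Var = n*p*(1-p) = 38 * 0.41 * 0.59 = 9.1922

9.1922


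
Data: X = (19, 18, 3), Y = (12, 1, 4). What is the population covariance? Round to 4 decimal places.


Cov = (1/n)*sum((xi-xbar)(yi-ybar))
n = 3, xbar = 40/3 ≈ 13.333333, ybar = 17/3 ≈ 5.666667
sum((xi-xbar)(yi-ybar)) = 94/3 ≈ 31.333333
Cov = 31.333333 / 3 = 94/9 ≈ 10.444444

10.4444


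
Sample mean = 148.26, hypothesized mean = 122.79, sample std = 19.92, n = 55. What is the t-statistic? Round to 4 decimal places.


t = (xbar - mu0) / (s/sqrt(n))
xbar - mu0 = 148.26 - 122.79 = 25.47
sqrt(55) ≈ 7.41619849
s/sqrt(n) = 19.92 / 7.41619849 ≈ 2.68601225
t = 25.47 / 2.68601225 ≈ 9.482459

9.4825


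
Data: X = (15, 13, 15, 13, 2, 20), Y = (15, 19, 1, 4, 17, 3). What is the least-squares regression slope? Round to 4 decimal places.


b = sum((xi-xbar)(yi-ybar)) / sum((xi-xbar)^2)
n = 6, xbar = 78/6 = 13, ybar = 59/6 ≈ 9.833333
Sxy = sum((xi-xbar)(yi-ybar)) = -134
Sxx = sum((xi-xbar)^2) = 178
b = Sxy / Sxx = -67/89 ≈ -0.752809

-0.7528


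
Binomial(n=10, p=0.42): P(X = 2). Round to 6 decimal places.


P = C(n,k) * p^k * (1-p)^(n-k)
C(10,2) = 45
p^k = 0.42^2 = 0.1764
(1-p)^(n-k) = 0.58^8 ≈ 0.01280631
P = 45 * 0.1764 * 0.01280631 ≈ 0.101656

0.101656


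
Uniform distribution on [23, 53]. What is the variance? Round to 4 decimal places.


Var = (b-a)^2 / 12
(b-a)^2 = (53 - 23)^2 = 900
Var = 900/12 = 75

75.0000


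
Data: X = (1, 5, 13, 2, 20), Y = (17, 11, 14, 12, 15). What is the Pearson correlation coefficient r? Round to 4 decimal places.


r = sum((xi-xbar)(yi-ybar)) / sqrt(sum((xi-xbar)^2) * sum((yi-ybar)^2))
n = 5, xbar = 41/5 = 8.2, ybar = 69/5 = 13.8
Sxy = sum((xi-xbar)(yi-ybar)) = 12.2
Sxx = sum((xi-xbar)^2) = 262.8
Syy = sum((yi-ybar)^2) = 22.8
sqrt(Sxx*Syy) ≈ 77.406976
r = Sxy / sqrt(Sxx*Syy) = 12.2 / 77.406976 ≈ 0.157609

0.1576


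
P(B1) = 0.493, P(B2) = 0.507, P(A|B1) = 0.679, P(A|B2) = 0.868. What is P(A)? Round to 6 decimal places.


P(A) = P(A|B1)*P(B1) + P(A|B2)*P(B2)
P(A|B1)*P(B1) = 0.679 * 0.493 = 0.334747
P(A|B2)*P(B2) = 0.868 * 0.507 = 0.440076
P(A) = 0.334747 + 0.440076 = 0.774823

0.774823


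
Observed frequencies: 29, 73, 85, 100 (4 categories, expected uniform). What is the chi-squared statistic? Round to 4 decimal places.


chi2 = sum((O-E)^2/E), E = total/4
total = 287, E = 287/4 = 71.75
(29 - 71.75)^2 / 71.75 = 1827.5625 / 71.75 = 29241/1148 ≈ 25.471254
(73 - 71.75)^2 / 71.75 = 1.5625 / 71.75 = 25/1148 ≈ 0.021777
(85 - 71.75)^2 / 71.75 = 175.5625 / 71.75 = 2809/1148 ≈ 2.446864
(100 - 71.75)^2 / 71.75 = 798.0625 / 71.75 = 12769/1148 ≈ 11.122822
chi2 = 11211/287 ≈ 39.062718

39.0627


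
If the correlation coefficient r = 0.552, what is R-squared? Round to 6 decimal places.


R^2 = r^2 = (0.552)^2 = 0.304704

0.304704


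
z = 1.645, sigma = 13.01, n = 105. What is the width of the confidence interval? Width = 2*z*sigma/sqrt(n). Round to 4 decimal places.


width = 2*z*sigma/sqrt(n)
2*z*sigma = 2 * 1.645 * 13.01 = 42.8029
sqrt(105) ≈ 10.246951
width = 42.8029 / 10.246951 ≈ 4.177135

4.1771


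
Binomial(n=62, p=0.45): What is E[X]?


E[X] = n*p = 62 * 0.45 = 27.9

27.9


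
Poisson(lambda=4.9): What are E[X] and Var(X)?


E[X] = Var(X) = lambda = 4.9

4.9, 4.9


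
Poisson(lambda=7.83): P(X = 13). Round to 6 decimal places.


P = e^(-lam) * lam^k / k!
e^(-7.83) ≈ 0.0003976255
lam^k = 7.83^13 ≈ 415817637639.148496
k! = 13! = 6227020800
P = 0.0003976255 * 415817637639.148496 / 6227020800 ≈ 0.026552

0.026552


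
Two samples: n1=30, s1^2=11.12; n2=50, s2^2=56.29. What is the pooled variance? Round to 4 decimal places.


sp^2 = ((n1-1)*s1^2 + (n2-1)*s2^2)/(n1+n2-2)
(n1-1)*s1^2 = 29 * 11.12 = 322.48
(n2-1)*s2^2 = 49 * 56.29 = 2758.21
numerator = 322.48 + 2758.21 = 3080.69
n1+n2-2 = 78
sp^2 = 3080.69 / 78 = 308069/7800 ≈ 39.496026

39.4960


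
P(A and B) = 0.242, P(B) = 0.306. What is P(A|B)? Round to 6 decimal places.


P(A|B) = P(A and B) / P(B) = 0.242 / 0.306 = 121/153 ≈ 0.79084967

0.790850


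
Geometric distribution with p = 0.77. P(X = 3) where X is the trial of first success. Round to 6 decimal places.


P = (1-p)^(k-1) * p
(1-p)^(k-1) = 0.23^2 = 0.0529
P = 0.0529 * 0.77 = 0.040733

0.040733


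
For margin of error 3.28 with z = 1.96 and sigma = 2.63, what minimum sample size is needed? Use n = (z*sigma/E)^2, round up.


z*sigma/E = 1.96 * 2.63 / 3.28 = 12887/8200 ≈ 1.571585
(z*sigma/E)^2 ≈ 2.469881
round up: n = 3

3


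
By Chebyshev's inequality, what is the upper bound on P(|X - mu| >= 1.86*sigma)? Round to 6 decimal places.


P <= 1/k^2
k^2 = 1.86^2 = 3.4596
1/k^2 = 1 / 3.4596 = 2500/8649 ≈ 0.28905076

0.289051


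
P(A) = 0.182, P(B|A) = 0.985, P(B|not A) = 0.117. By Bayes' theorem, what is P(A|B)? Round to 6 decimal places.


P(A|B) = P(B|A)*P(A) / P(B), P(B) = P(B|A)*P(A) + P(B|not A)*P(not A)
P(B|A)*P(A) = 0.985 * 0.182 = 0.17927
P(B|not A)*P(not A) = 0.117 * 0.818 = 0.095706
P(B) = 0.17927 + 0.095706 = 0.274976
P(A|B) = 0.17927 / 0.274976 ≈ 0.65194781

0.651948


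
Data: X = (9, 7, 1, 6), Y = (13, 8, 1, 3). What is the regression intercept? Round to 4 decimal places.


a = ybar - b*xbar, where b = sum((xi-xbar)(yi-ybar)) / sum((xi-xbar)^2)
n = 4, xbar = 23/4 = 5.75, ybar = 25/4 = 6.25
Sxy = sum((xi-xbar)(yi-ybar)) = 48.25
Sxx = sum((xi-xbar)^2) = 34.75
b = Sxy / Sxx = 193/139 ≈ 1.388489
a = 6.25 - 1.388489 * 5.75 = -241/139 ≈ -1.733813

-1.7338


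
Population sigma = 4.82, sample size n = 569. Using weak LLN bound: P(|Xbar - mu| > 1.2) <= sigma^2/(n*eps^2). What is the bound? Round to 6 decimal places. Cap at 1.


bound = min(1, sigma^2/(n*eps^2))
sigma^2 = 4.82^2 = 23.2324
n*eps^2 = 569 * 1.2^2 = 569 * 1.44 = 819.36
sigma^2/(n*eps^2) = 23.2324 / 819.36 ≈ 0.02835433

0.028354


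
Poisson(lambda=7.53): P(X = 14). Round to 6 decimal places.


P = e^(-lam) * lam^k / k!
e^(-7.53) ≈ 0.0005367383
lam^k = 7.53^14 ≈ 1884211572423.110113
k! = 14! = 87178291200
P = 0.0005367383 * 1884211572423.110113 / 87178291200 ≈ 0.011601

0.011601


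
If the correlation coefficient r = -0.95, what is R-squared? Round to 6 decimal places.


R^2 = r^2 = (-0.95)^2 = 0.9025

0.902500


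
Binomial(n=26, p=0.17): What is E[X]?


E[X] = n*p = 26 * 0.17 = 4.42

4.42


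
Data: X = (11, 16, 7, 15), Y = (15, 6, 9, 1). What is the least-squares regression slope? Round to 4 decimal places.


b = sum((xi-xbar)(yi-ybar)) / sum((xi-xbar)^2)
n = 4, xbar = 49/4 = 12.25, ybar = 31/4 = 7.75
Sxy = sum((xi-xbar)(yi-ybar)) = -40.75
Sxx = sum((xi-xbar)^2) = 50.75
b = Sxy / Sxx = -163/203 ≈ -0.802956

-0.8030


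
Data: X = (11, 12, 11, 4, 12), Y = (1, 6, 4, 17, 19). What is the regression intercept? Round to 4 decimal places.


a = ybar - b*xbar, where b = sum((xi-xbar)(yi-ybar)) / sum((xi-xbar)^2)
n = 5, xbar = 50/5 = 10, ybar = 47/5 = 9.4
Sxy = sum((xi-xbar)(yi-ybar)) = -47
Sxx = sum((xi-xbar)^2) = 46
b = Sxy / Sxx = -47/46 ≈ -1.021739
a = 9.4 - (-1.021739) * 10 = 2256/115 ≈ 19.617391

19.6174


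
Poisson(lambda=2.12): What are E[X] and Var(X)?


E[X] = Var(X) = lambda = 2.12

2.12, 2.12


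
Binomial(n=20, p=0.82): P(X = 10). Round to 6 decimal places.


P = C(n,k) * p^k * (1-p)^(n-k)
C(20,10) = 184756
p^k = 0.82^10 ≈ 0.1374480
(1-p)^(n-k) = 0.18^10 ≈ 0.00000003570467
P = 184756 * 0.1374480 * 0.00000003570467 ≈ 0.000907

0.000907


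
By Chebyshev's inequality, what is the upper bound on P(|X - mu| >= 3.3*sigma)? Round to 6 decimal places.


P <= 1/k^2
k^2 = 3.3^2 = 10.89
1/k^2 = 1 / 10.89 = 100/1089 ≈ 0.09182736

0.091827


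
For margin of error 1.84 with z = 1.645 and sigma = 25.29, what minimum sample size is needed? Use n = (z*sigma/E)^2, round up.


z*sigma/E = 1.645 * 25.29 / 1.84 ≈ 22.609810
(z*sigma/E)^2 ≈ 511.203498
round up: n = 512

512


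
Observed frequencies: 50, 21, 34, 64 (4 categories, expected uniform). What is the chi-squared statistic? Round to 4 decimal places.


chi2 = sum((O-E)^2/E), E = total/4
total = 169, E = 169/4 = 42.25
(50 - 42.25)^2 / 42.25 = 60.0625 / 42.25 = 961/676 ≈ 1.421598
(21 - 42.25)^2 / 42.25 = 451.5625 / 42.25 = 7225/676 ≈ 10.687870
(34 - 42.25)^2 / 42.25 = 68.0625 / 42.25 = 1089/676 ≈ 1.610947
(64 - 42.25)^2 / 42.25 = 473.0625 / 42.25 = 7569/676 ≈ 11.196746
chi2 = 4211/169 ≈ 24.917160

24.9172


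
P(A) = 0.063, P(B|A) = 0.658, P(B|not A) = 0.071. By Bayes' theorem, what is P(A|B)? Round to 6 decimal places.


P(A|B) = P(B|A)*P(A) / P(B), P(B) = P(B|A)*P(A) + P(B|not A)*P(not A)
P(B|A)*P(A) = 0.658 * 0.063 = 0.041454
P(B|not A)*P(not A) = 0.071 * 0.937 = 0.066527
P(B) = 0.041454 + 0.066527 = 0.107981
P(A|B) = 0.041454 / 0.107981 ≈ 0.38390087

0.383901


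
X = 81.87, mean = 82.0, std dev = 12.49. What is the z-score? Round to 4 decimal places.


z = (X - mu) / sigma
X - mu = 81.87 - 82.0 = -0.13
z = -0.13 / 12.49 = -13/1249 ≈ -0.010408

-0.0104


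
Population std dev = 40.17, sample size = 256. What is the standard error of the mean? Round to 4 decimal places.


SE = sigma / sqrt(n)
sqrt(256) = 16
SE = 40.17 / 16 = 2.510625

2.5106


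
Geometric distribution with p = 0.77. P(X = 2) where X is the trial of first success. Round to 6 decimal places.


P = (1-p)^(k-1) * p
(1-p)^(k-1) = 0.23^1 = 0.23
P = 0.23 * 0.77 = 0.1771

0.177100


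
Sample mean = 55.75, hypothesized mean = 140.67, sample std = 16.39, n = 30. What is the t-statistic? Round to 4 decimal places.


t = (xbar - mu0) / (s/sqrt(n))
xbar - mu0 = 55.75 - 140.67 = -84.92
sqrt(30) ≈ 5.47722558
s/sqrt(n) = 16.39 / 5.47722558 ≈ 2.99239091
t = -84.92 / 2.99239091 ≈ -28.378645

-28.3786


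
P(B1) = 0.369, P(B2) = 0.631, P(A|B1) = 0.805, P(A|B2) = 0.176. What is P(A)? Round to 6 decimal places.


P(A) = P(A|B1)*P(B1) + P(A|B2)*P(B2)
P(A|B1)*P(B1) = 0.805 * 0.369 = 0.297045
P(A|B2)*P(B2) = 0.176 * 0.631 = 0.111056
P(A) = 0.297045 + 0.111056 = 0.408101

0.408101


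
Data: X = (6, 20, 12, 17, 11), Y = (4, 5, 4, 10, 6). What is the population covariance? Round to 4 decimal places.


Cov = (1/n)*sum((xi-xbar)(yi-ybar))
n = 5, xbar = 66/5 = 13.2, ybar = 29/5 = 5.8
sum((xi-xbar)(yi-ybar)) = 25.2
Cov = 25.2 / 5 = 5.04

5.0400


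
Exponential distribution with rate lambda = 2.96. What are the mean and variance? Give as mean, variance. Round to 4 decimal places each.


mean = 1/lam, var = 1/lam^2
mean = 1 / 2.96 = 25/74 ≈ 0.337838
lam^2 = 2.96^2 = 8.7616
var = 1 / 8.7616 = 625/5476 ≈ 0.114134

0.3378, 0.1141


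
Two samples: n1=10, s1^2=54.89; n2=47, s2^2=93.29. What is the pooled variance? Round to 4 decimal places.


sp^2 = ((n1-1)*s1^2 + (n2-1)*s2^2)/(n1+n2-2)
(n1-1)*s1^2 = 9 * 54.89 = 494.01
(n2-1)*s2^2 = 46 * 93.29 = 4291.34
numerator = 494.01 + 4291.34 = 4785.35
n1+n2-2 = 55
sp^2 = 4785.35 / 55 = 95707/1100 ≈ 87.006364

87.0064


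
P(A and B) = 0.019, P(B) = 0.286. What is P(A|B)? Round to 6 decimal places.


P(A|B) = P(A and B) / P(B) = 0.019 / 0.286 = 19/286 ≈ 0.06643357

0.066434


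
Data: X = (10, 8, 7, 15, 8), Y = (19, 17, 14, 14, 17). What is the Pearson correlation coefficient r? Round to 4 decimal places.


r = sum((xi-xbar)(yi-ybar)) / sqrt(sum((xi-xbar)^2) * sum((yi-ybar)^2))
n = 5, xbar = 48/5 = 9.6, ybar = 81/5 = 16.2
Sxy = sum((xi-xbar)(yi-ybar)) = -7.6
Sxx = sum((xi-xbar)^2) = 41.2
Syy = sum((yi-ybar)^2) = 18.8
sqrt(Sxx*Syy) ≈ 27.830918
r = Sxy / sqrt(Sxx*Syy) = -7.6 / 27.830918 ≈ -0.273078

-0.2731


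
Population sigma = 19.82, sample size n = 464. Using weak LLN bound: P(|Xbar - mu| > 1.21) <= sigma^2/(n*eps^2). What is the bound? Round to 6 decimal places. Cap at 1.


bound = min(1, sigma^2/(n*eps^2))
sigma^2 = 19.82^2 = 392.8324
n*eps^2 = 464 * 1.21^2 = 464 * 1.4641 = 679.3424
sigma^2/(n*eps^2) = 392.8324 / 679.3424 ≈ 0.57825391

0.578254


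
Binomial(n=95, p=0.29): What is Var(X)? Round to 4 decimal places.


Var = n*p*(1-p) = 95 * 0.29 * 0.71 = 19.5605

19.5605


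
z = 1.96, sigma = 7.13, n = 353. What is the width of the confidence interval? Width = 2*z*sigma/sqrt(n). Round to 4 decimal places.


width = 2*z*sigma/sqrt(n)
2*z*sigma = 2 * 1.96 * 7.13 = 27.9496
sqrt(353) ≈ 18.788294
width = 27.9496 / 18.788294 ≈ 1.487607

1.4876


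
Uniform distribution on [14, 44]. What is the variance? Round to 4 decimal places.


Var = (b-a)^2 / 12
(b-a)^2 = (44 - 14)^2 = 900
Var = 900/12 = 75

75.0000


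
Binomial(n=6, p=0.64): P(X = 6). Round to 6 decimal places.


P = C(n,k) * p^k * (1-p)^(n-k)
C(6,6) = 1
p^k = 0.64^6 ≈ 0.06871948
(1-p)^(n-k) = 0.36^0 = 1
P = 1 * 0.06871948 * 1 ≈ 0.068719

0.068719


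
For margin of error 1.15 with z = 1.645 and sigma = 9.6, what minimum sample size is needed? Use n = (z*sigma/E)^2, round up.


z*sigma/E = 1.645 * 9.6 / 1.15 = 7896/575 ≈ 13.732174
(z*sigma/E)^2 ≈ 188.572600
round up: n = 189

189


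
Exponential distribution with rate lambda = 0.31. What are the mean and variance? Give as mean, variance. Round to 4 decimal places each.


mean = 1/lam, var = 1/lam^2
mean = 1 / 0.31 = 100/31 ≈ 3.225806
lam^2 = 0.31^2 = 0.0961
var = 1 / 0.0961 = 10000/961 ≈ 10.405827

3.2258, 10.4058


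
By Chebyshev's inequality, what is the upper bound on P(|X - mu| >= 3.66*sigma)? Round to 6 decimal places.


P <= 1/k^2
k^2 = 3.66^2 = 13.3956
1/k^2 = 1 / 13.3956 ≈ 0.07465138

0.074651


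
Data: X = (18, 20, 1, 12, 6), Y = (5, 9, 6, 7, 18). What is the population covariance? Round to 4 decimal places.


Cov = (1/n)*sum((xi-xbar)(yi-ybar))
n = 5, xbar = 57/5 = 11.4, ybar = 45/5 = 9
sum((xi-xbar)(yi-ybar)) = -45
Cov = -45 / 5 = -9

-9.0000


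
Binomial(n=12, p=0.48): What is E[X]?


E[X] = n*p = 12 * 0.48 = 5.76

5.76


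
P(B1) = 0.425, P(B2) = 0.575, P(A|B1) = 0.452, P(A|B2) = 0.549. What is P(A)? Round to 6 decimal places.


P(A) = P(A|B1)*P(B1) + P(A|B2)*P(B2)
P(A|B1)*P(B1) = 0.452 * 0.425 = 0.1921
P(A|B2)*P(B2) = 0.549 * 0.575 = 0.315675
P(A) = 0.1921 + 0.315675 = 0.507775

0.507775


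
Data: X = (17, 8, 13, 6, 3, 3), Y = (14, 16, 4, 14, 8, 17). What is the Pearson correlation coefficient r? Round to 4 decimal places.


r = sum((xi-xbar)(yi-ybar)) / sqrt(sum((xi-xbar)^2) * sum((yi-ybar)^2))
n = 6, xbar = 50/6 = 25/3 ≈ 8.333333, ybar = 73/6 ≈ 12.166667
Sxy = sum((xi-xbar)(yi-ybar)) = -94/3 ≈ -31.333333
Sxx = sum((xi-xbar)^2) = 478/3 ≈ 159.333333
Syy = sum((yi-ybar)^2) = 773/6 ≈ 128.833333
sqrt(Sxx*Syy) ≈ 143.274019
r = Sxy / sqrt(Sxx*Syy) = -31.333333 / 143.274019 ≈ -0.218695

-0.2187


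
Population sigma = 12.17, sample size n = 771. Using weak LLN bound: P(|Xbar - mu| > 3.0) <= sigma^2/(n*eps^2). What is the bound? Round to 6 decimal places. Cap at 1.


bound = min(1, sigma^2/(n*eps^2))
sigma^2 = 12.17^2 = 148.1089
n*eps^2 = 771 * 3.0^2 = 771 * 9 = 6939
sigma^2/(n*eps^2) = 148.1089 / 6939 ≈ 0.02134442

0.021344


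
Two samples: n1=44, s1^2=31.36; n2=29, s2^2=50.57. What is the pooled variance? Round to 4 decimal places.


sp^2 = ((n1-1)*s1^2 + (n2-1)*s2^2)/(n1+n2-2)
(n1-1)*s1^2 = 43 * 31.36 = 1348.48
(n2-1)*s2^2 = 28 * 50.57 = 1415.96
numerator = 1348.48 + 1415.96 = 2764.44
n1+n2-2 = 71
sp^2 = 2764.44 / 71 = 69111/1775 ≈ 38.935775

38.9358


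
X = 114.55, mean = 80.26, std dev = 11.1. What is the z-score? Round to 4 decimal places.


z = (X - mu) / sigma
X - mu = 114.55 - 80.26 = 34.29
z = 34.29 / 11.1 = 1143/370 ≈ 3.089189

3.0892


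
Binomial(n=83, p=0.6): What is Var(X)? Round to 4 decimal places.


Var = n*p*(1-p) = 83 * 0.6 * 0.4 = 19.92

19.9200


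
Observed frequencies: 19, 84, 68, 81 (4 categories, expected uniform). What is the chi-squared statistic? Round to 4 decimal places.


chi2 = sum((O-E)^2/E), E = total/4
total = 252, E = 252/4 = 63
(19 - 63)^2 / 63 = 1936 / 63 = 1936/63 ≈ 30.730159
(84 - 63)^2 / 63 = 441 / 63 = 7
(68 - 63)^2 / 63 = 25 / 63 = 25/63 ≈ 0.396825
(81 - 63)^2 / 63 = 324 / 63 = 36/7 ≈ 5.142857
chi2 = 2726/63 ≈ 43.269841

43.2698


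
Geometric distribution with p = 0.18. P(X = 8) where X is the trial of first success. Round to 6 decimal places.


P = (1-p)^(k-1) * p
(1-p)^(k-1) = 0.82^7 ≈ 0.2492855
P = 0.2492855 * 0.18 ≈ 0.04487138

0.044871


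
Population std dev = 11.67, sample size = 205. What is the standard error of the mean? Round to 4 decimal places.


SE = sigma / sqrt(n)
sqrt(205) ≈ 14.317821
SE = 11.67 / 14.317821 ≈ 0.815068

0.8151


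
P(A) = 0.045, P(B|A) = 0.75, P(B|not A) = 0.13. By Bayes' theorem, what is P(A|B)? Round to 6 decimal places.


P(A|B) = P(B|A)*P(A) / P(B), P(B) = P(B|A)*P(A) + P(B|not A)*P(not A)
P(B|A)*P(A) = 0.75 * 0.045 = 0.03375
P(B|not A)*P(not A) = 0.13 * 0.955 = 0.12415
P(B) = 0.03375 + 0.12415 = 0.1579
P(A|B) = 0.03375 / 0.1579 = 675/3158 ≈ 0.21374288

0.213743


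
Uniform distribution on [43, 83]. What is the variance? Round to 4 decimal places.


Var = (b-a)^2 / 12
(b-a)^2 = (83 - 43)^2 = 1600
Var = 1600/12 ≈ 133.333333

133.3333


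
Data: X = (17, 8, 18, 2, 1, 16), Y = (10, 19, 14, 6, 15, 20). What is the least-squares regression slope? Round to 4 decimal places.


b = sum((xi-xbar)(yi-ybar)) / sum((xi-xbar)^2)
n = 6, xbar = 62/6 = 31/3 ≈ 10.333333, ybar = 84/6 = 14
Sxy = sum((xi-xbar)(yi-ybar)) = 53
Sxx = sum((xi-xbar)^2) = 892/3 ≈ 297.333333
b = Sxy / Sxx = 159/892 ≈ 0.178251

0.1783


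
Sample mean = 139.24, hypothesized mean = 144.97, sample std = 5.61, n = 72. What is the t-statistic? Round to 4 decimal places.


t = (xbar - mu0) / (s/sqrt(n))
xbar - mu0 = 139.24 - 144.97 = -5.73
sqrt(72) ≈ 8.48528137
s/sqrt(n) = 5.61 / 8.48528137 ≈ 0.66114484
t = -5.73 / 0.66114484 ≈ -8.666785

-8.6668


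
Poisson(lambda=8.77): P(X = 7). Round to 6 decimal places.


P = e^(-lam) * lam^k / k!
e^(-8.77) ≈ 0.0001553236
lam^k = 8.77^7 ≈ 3990222.870956
k! = 7! = 5040
P = 0.0001553236 * 3990222.870956 / 5040 ≈ 0.122971

0.122971


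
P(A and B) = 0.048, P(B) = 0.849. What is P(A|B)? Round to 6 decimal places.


P(A|B) = P(A and B) / P(B) = 0.048 / 0.849 = 16/283 ≈ 0.05653710

0.056537


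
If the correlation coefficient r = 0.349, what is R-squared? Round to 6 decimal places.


R^2 = r^2 = (0.349)^2 = 0.121801

0.121801


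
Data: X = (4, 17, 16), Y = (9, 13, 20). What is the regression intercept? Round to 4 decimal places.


a = ybar - b*xbar, where b = sum((xi-xbar)(yi-ybar)) / sum((xi-xbar)^2)
n = 3, xbar = 37/3 ≈ 12.333333, ybar = 42/3 = 14
Sxy = sum((xi-xbar)(yi-ybar)) = 59
Sxx = sum((xi-xbar)^2) = 314/3 ≈ 104.666667
b = Sxy / Sxx = 177/314 ≈ 0.563694
a = 14 - 0.563694 * 12.333333 = 2213/314 ≈ 7.047771

7.0478


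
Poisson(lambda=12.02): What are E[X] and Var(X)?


E[X] = Var(X) = lambda = 12.02

12.02, 12.02


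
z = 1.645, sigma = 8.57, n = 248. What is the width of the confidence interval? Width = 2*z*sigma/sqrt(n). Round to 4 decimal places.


width = 2*z*sigma/sqrt(n)
2*z*sigma = 2 * 1.645 * 8.57 = 28.1953
sqrt(248) ≈ 15.748016
width = 28.1953 / 15.748016 ≈ 1.790403

1.7904


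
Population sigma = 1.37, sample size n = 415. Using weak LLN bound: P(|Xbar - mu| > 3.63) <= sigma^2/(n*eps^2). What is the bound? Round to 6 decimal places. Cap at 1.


bound = min(1, sigma^2/(n*eps^2))
sigma^2 = 1.37^2 = 1.8769
n*eps^2 = 415 * 3.63^2 = 415 * 13.1769 = 5468.4135
sigma^2/(n*eps^2) = 1.8769 / 5468.4135 ≈ 0.00034323

0.000343


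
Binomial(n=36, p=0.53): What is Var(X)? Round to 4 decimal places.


Var = n*p*(1-p) = 36 * 0.53 * 0.47 = 8.9676

8.9676


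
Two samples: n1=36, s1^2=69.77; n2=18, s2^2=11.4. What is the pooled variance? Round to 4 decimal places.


sp^2 = ((n1-1)*s1^2 + (n2-1)*s2^2)/(n1+n2-2)
(n1-1)*s1^2 = 35 * 69.77 = 2441.95
(n2-1)*s2^2 = 17 * 11.4 = 193.8
numerator = 2441.95 + 193.8 = 2635.75
n1+n2-2 = 52
sp^2 = 2635.75 / 52 = 50.6875

50.6875


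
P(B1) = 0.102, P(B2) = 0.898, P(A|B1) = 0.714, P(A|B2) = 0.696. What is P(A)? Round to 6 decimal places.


P(A) = P(A|B1)*P(B1) + P(A|B2)*P(B2)
P(A|B1)*P(B1) = 0.714 * 0.102 = 0.072828
P(A|B2)*P(B2) = 0.696 * 0.898 = 0.625008
P(A) = 0.072828 + 0.625008 = 0.697836

0.697836


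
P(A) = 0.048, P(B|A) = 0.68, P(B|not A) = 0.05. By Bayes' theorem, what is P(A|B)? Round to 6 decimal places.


P(A|B) = P(B|A)*P(A) / P(B), P(B) = P(B|A)*P(A) + P(B|not A)*P(not A)
P(B|A)*P(A) = 0.68 * 0.048 = 0.03264
P(B|not A)*P(not A) = 0.05 * 0.952 = 0.0476
P(B) = 0.03264 + 0.0476 = 0.08024
P(A|B) = 0.03264 / 0.08024 = 24/59 ≈ 0.40677966

0.406780


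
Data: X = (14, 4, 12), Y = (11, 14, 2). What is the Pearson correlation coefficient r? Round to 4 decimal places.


r = sum((xi-xbar)(yi-ybar)) / sqrt(sum((xi-xbar)^2) * sum((yi-ybar)^2))
n = 3, xbar = 30/3 = 10, ybar = 27/3 = 9
Sxy = sum((xi-xbar)(yi-ybar)) = -36
Sxx = sum((xi-xbar)^2) = 56
Syy = sum((yi-ybar)^2) = 78
sqrt(Sxx*Syy) ≈ 66.090847
r = Sxy / sqrt(Sxx*Syy) = -36 / 66.090847 ≈ -0.544705

-0.5447


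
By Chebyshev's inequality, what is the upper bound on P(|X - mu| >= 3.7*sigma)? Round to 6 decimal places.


P <= 1/k^2
k^2 = 3.7^2 = 13.69
1/k^2 = 1 / 13.69 = 100/1369 ≈ 0.07304602

0.073046


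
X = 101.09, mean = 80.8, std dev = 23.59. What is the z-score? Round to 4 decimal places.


z = (X - mu) / sigma
X - mu = 101.09 - 80.8 = 20.29
z = 20.29 / 23.59 = 2029/2359 ≈ 0.860110

0.8601


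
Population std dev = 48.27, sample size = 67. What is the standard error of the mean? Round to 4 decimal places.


SE = sigma / sqrt(n)
sqrt(67) ≈ 8.185353
SE = 48.27 / 8.185353 ≈ 5.897119

5.8971


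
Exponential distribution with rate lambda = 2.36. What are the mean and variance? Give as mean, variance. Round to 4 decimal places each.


mean = 1/lam, var = 1/lam^2
mean = 1 / 2.36 = 25/59 ≈ 0.423729
lam^2 = 2.36^2 = 5.5696
var = 1 / 5.5696 = 625/3481 ≈ 0.179546

0.4237, 0.1795


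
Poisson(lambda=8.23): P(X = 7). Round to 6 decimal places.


P = e^(-lam) * lam^k / k!
e^(-8.23) ≈ 0.0002665363
lam^k = 8.23^7 ≈ 2557401.093196
k! = 7! = 5040
P = 0.0002665363 * 2557401.093196 / 5040 ≈ 0.135246

0.135246


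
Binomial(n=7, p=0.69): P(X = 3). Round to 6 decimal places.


P = C(n,k) * p^k * (1-p)^(n-k)
C(7,3) = 35
p^k = 0.69^3 = 0.328509
(1-p)^(n-k) = 0.31^4 = 0.00923521
P = 35 * 0.328509 * 0.00923521 ≈ 0.106185

0.106185


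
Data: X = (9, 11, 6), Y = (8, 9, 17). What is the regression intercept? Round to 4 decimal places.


a = ybar - b*xbar, where b = sum((xi-xbar)(yi-ybar)) / sum((xi-xbar)^2)
n = 3, xbar = 26/3 ≈ 8.666667, ybar = 34/3 ≈ 11.333333
Sxy = sum((xi-xbar)(yi-ybar)) = -65/3 ≈ -21.666667
Sxx = sum((xi-xbar)^2) = 38/3 ≈ 12.666667
b = Sxy / Sxx = -65/38 ≈ -1.710526
a = 11.333333 - (-1.710526) * 8.666667 = 497/19 ≈ 26.157895

26.1579


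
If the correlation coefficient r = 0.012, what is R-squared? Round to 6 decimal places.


R^2 = r^2 = (0.012)^2 = 0.000144

0.000144


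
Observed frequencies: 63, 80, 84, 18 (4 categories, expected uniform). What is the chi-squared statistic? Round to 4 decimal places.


chi2 = sum((O-E)^2/E), E = total/4
total = 245, E = 245/4 = 61.25
(63 - 61.25)^2 / 61.25 = 3.0625 / 61.25 = 0.05
(80 - 61.25)^2 / 61.25 = 351.5625 / 61.25 = 1125/196 ≈ 5.739796
(84 - 61.25)^2 / 61.25 = 517.5625 / 61.25 = 8.45
(18 - 61.25)^2 / 61.25 = 1870.5625 / 61.25 = 29929/980 ≈ 30.539796
chi2 = 10971/245 ≈ 44.779592

44.7796


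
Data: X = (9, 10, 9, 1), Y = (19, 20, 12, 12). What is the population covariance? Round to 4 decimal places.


Cov = (1/n)*sum((xi-xbar)(yi-ybar))
n = 4, xbar = 29/4 = 7.25, ybar = 63/4 = 15.75
sum((xi-xbar)(yi-ybar)) = 34.25
Cov = 34.25 / 4 = 8.5625

8.5625


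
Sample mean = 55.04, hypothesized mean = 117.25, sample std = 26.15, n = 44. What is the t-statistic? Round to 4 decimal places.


t = (xbar - mu0) / (s/sqrt(n))
xbar - mu0 = 55.04 - 117.25 = -62.21
sqrt(44) ≈ 6.63324958
s/sqrt(n) = 26.15 / 6.63324958 ≈ 3.94226083
t = -62.21 / 3.94226083 ≈ -15.780285

-15.7803


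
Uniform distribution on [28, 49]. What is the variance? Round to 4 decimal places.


Var = (b-a)^2 / 12
(b-a)^2 = (49 - 28)^2 = 441
Var = 441/12 = 36.75

36.7500


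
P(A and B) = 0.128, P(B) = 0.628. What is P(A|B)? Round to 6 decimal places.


P(A|B) = P(A and B) / P(B) = 0.128 / 0.628 = 32/157 ≈ 0.20382166

0.203822


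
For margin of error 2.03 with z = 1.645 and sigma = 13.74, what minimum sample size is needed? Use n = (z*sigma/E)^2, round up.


z*sigma/E = 1.645 * 13.74 / 2.03 = 32289/2900 ≈ 11.134138
(z*sigma/E)^2 ≈ 123.969027
round up: n = 124

124


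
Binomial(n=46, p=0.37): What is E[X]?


E[X] = n*p = 46 * 0.37 = 17.02

17.02


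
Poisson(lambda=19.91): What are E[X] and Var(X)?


E[X] = Var(X) = lambda = 19.91

19.91, 19.91


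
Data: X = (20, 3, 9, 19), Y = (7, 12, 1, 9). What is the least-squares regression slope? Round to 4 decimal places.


b = sum((xi-xbar)(yi-ybar)) / sum((xi-xbar)^2)
n = 4, xbar = 51/4 = 12.75, ybar = 29/4 = 7.25
Sxy = sum((xi-xbar)(yi-ybar)) = -13.75
Sxx = sum((xi-xbar)^2) = 200.75
b = Sxy / Sxx = -5/73 ≈ -0.068493

-0.0685


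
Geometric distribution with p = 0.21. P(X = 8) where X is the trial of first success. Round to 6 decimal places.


P = (1-p)^(k-1) * p
(1-p)^(k-1) = 0.79^7 ≈ 0.1920391
P = 0.1920391 * 0.21 ≈ 0.04032821

0.040328


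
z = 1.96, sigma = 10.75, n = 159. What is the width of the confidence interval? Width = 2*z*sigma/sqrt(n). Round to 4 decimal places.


width = 2*z*sigma/sqrt(n)
2*z*sigma = 2 * 1.96 * 10.75 = 42.14
sqrt(159) ≈ 12.609520
width = 42.14 / 12.609520 ≈ 3.341919

3.3419


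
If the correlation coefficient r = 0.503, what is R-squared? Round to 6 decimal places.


R^2 = r^2 = (0.503)^2 = 0.253009

0.253009


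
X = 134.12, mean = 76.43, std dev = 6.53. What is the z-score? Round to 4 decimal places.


z = (X - mu) / sigma
X - mu = 134.12 - 76.43 = 57.69
z = 57.69 / 6.53 = 5769/653 ≈ 8.834609

8.8346


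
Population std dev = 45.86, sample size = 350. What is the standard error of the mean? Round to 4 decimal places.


SE = sigma / sqrt(n)
sqrt(350) ≈ 18.708287
SE = 45.86 / 18.708287 ≈ 2.451320

2.4513


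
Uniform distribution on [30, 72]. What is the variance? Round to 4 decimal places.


Var = (b-a)^2 / 12
(b-a)^2 = (72 - 30)^2 = 1764
Var = 1764/12 = 147

147.0000


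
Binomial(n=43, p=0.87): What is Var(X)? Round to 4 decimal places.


Var = n*p*(1-p) = 43 * 0.87 * 0.13 = 4.8633

4.8633


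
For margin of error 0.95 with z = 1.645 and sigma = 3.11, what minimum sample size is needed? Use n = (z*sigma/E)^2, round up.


z*sigma/E = 1.645 * 3.11 / 0.95 ≈ 5.385211
(z*sigma/E)^2 ≈ 29.000492
round up: n = 30

30


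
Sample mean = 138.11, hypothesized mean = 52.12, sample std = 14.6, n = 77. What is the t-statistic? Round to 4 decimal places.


t = (xbar - mu0) / (s/sqrt(n))
xbar - mu0 = 138.11 - 52.12 = 85.99
sqrt(77) ≈ 8.77496439
s/sqrt(n) = 14.6 / 8.77496439 ≈ 1.66382442
t = 85.99 / 1.66382442 ≈ 51.682136

51.6821


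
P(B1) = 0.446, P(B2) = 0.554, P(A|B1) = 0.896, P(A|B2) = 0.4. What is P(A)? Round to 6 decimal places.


P(A) = P(A|B1)*P(B1) + P(A|B2)*P(B2)
P(A|B1)*P(B1) = 0.896 * 0.446 = 0.399616
P(A|B2)*P(B2) = 0.4 * 0.554 = 0.2216
P(A) = 0.399616 + 0.2216 = 0.621216

0.621216


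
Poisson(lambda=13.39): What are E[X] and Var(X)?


E[X] = Var(X) = lambda = 13.39

13.39, 13.39


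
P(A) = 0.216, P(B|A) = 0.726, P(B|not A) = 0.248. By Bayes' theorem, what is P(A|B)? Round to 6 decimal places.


P(A|B) = P(B|A)*P(A) / P(B), P(B) = P(B|A)*P(A) + P(B|not A)*P(not A)
P(B|A)*P(A) = 0.726 * 0.216 = 0.156816
P(B|not A)*P(not A) = 0.248 * 0.784 = 0.194432
P(B) = 0.156816 + 0.194432 = 0.351248
P(A|B) = 0.156816 / 0.351248 ≈ 0.44645379

0.446454


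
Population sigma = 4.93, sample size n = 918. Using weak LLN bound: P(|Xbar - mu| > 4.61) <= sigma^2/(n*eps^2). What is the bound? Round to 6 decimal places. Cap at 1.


bound = min(1, sigma^2/(n*eps^2))
sigma^2 = 4.93^2 = 24.3049
n*eps^2 = 918 * 4.61^2 = 918 * 21.2521 = 19509.4278
sigma^2/(n*eps^2) = 24.3049 / 19509.4278 ≈ 0.00124580

0.001246


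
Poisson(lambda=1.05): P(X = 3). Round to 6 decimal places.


P = e^(-lam) * lam^k / k!
e^(-1.05) ≈ 0.3499377
lam^k = 1.05^3 = 1.157625
k! = 3! = 6
P = 0.3499377 * 1.157625 / 6 ≈ 0.067516

0.067516


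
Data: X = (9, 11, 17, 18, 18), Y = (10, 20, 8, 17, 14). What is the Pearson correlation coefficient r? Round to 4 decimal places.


r = sum((xi-xbar)(yi-ybar)) / sqrt(sum((xi-xbar)^2) * sum((yi-ybar)^2))
n = 5, xbar = 73/5 = 14.6, ybar = 69/5 = 13.8
Sxy = sum((xi-xbar)(yi-ybar)) = -3.4
Sxx = sum((xi-xbar)^2) = 73.2
Syy = sum((yi-ybar)^2) = 96.8
sqrt(Sxx*Syy) ≈ 84.176956
r = Sxy / sqrt(Sxx*Syy) = -3.4 / 84.176956 ≈ -0.040391

-0.0404


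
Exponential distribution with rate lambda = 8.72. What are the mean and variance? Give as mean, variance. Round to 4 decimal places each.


mean = 1/lam, var = 1/lam^2
mean = 1 / 8.72 = 25/218 ≈ 0.114679
lam^2 = 8.72^2 = 76.0384
var = 1 / 76.0384 ≈ 0.013151

0.1147, 0.0132


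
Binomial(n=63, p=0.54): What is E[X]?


E[X] = n*p = 63 * 0.54 = 34.02

34.02


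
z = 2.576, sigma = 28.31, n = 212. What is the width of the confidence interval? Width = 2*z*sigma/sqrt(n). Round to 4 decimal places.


width = 2*z*sigma/sqrt(n)
2*z*sigma = 2 * 2.576 * 28.31 = 145.85312
sqrt(212) ≈ 14.560220
width = 145.85312 / 14.560220 ≈ 10.017233

10.0172


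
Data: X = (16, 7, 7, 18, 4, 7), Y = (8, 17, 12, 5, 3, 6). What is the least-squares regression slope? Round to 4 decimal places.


b = sum((xi-xbar)(yi-ybar)) / sum((xi-xbar)^2)
n = 6, xbar = 59/6 ≈ 9.833333, ybar = 51/6 = 8.5
Sxy = sum((xi-xbar)(yi-ybar)) = -26.5
Sxx = sum((xi-xbar)^2) = 977/6 ≈ 162.833333
b = Sxy / Sxx = -159/977 ≈ -0.162743

-0.1627


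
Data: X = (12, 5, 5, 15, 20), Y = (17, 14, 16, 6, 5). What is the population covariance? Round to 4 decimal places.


Cov = (1/n)*sum((xi-xbar)(yi-ybar))
n = 5, xbar = 57/5 = 11.4, ybar = 58/5 = 11.6
sum((xi-xbar)(yi-ybar)) = -117.2
Cov = -117.2 / 5 = -23.44

-23.4400


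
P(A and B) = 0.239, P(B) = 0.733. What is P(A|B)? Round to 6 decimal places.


P(A|B) = P(A and B) / P(B) = 0.239 / 0.733 = 239/733 ≈ 0.32605730

0.326057


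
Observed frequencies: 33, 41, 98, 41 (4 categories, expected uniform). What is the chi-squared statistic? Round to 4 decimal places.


chi2 = sum((O-E)^2/E), E = total/4
total = 213, E = 213/4 = 53.25
(33 - 53.25)^2 / 53.25 = 410.0625 / 53.25 = 2187/284 ≈ 7.700704
(41 - 53.25)^2 / 53.25 = 150.0625 / 53.25 = 2401/852 ≈ 2.818075
(98 - 53.25)^2 / 53.25 = 2002.5625 / 53.25 = 32041/852 ≈ 37.606808
(41 - 53.25)^2 / 53.25 = 150.0625 / 53.25 = 2401/852 ≈ 2.818075
chi2 = 3617/71 ≈ 50.943662

50.9437


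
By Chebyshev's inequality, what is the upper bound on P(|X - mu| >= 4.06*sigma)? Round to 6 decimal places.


P <= 1/k^2
k^2 = 4.06^2 = 16.4836
1/k^2 = 1 / 16.4836 ≈ 0.06066636

0.060666


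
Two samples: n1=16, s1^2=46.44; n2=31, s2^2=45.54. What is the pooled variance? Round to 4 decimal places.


sp^2 = ((n1-1)*s1^2 + (n2-1)*s2^2)/(n1+n2-2)
(n1-1)*s1^2 = 15 * 46.44 = 696.6
(n2-1)*s2^2 = 30 * 45.54 = 1366.2
numerator = 696.6 + 1366.2 = 2062.8
n1+n2-2 = 45
sp^2 = 2062.8 / 45 = 45.84

45.8400


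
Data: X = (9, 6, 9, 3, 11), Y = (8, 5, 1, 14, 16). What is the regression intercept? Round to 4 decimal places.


a = ybar - b*xbar, where b = sum((xi-xbar)(yi-ybar)) / sum((xi-xbar)^2)
n = 5, xbar = 38/5 = 7.6, ybar = 44/5 = 8.8
Sxy = sum((xi-xbar)(yi-ybar)) = -5.4
Sxx = sum((xi-xbar)^2) = 39.2
b = Sxy / Sxx = -27/196 ≈ -0.137755
a = 8.8 - (-0.137755) * 7.6 = 965/98 ≈ 9.846939

9.8469


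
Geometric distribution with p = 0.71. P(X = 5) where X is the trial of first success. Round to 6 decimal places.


P = (1-p)^(k-1) * p
(1-p)^(k-1) = 0.29^4 = 0.00707281
P = 0.00707281 * 0.71 ≈ 0.005021695

0.005022


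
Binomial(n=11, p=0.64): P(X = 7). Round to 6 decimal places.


P = C(n,k) * p^k * (1-p)^(n-k)
C(11,7) = 330
p^k = 0.64^7 ≈ 0.04398047
(1-p)^(n-k) = 0.36^4 = 0.01679616
P = 330 * 0.04398047 * 0.01679616 ≈ 0.243772

0.243772


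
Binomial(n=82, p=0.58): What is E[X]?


E[X] = n*p = 82 * 0.58 = 47.56

47.56


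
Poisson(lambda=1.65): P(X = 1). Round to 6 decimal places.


P = e^(-lam) * lam^k / k!
e^(-1.65) ≈ 0.1920499
lam^k = 1.65^1 = 1.65
k! = 1! = 1
P = 0.1920499 * 1.65 / 1 ≈ 0.316882

0.316882


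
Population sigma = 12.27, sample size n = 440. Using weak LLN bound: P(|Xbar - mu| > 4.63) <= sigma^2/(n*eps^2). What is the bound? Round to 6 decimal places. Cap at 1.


bound = min(1, sigma^2/(n*eps^2))
sigma^2 = 12.27^2 = 150.5529
n*eps^2 = 440 * 4.63^2 = 440 * 21.4369 = 9432.236
sigma^2/(n*eps^2) = 150.5529 / 9432.236 ≈ 0.01596153

0.015962


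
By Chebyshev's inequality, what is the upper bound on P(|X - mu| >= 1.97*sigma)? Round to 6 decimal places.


P <= 1/k^2
k^2 = 1.97^2 = 3.8809
1/k^2 = 1 / 3.8809 ≈ 0.25767219

0.257672


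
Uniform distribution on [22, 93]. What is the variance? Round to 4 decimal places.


Var = (b-a)^2 / 12
(b-a)^2 = (93 - 22)^2 = 5041
Var = 5041/12 ≈ 420.083333

420.0833
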